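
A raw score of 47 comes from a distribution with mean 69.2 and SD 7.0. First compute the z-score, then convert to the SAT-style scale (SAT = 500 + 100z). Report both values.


z = (X - mean) / SD = (47 - 69.2) / 7.0
z = -22.2 / 7.0
z = -3.1714
SAT-scale = SAT = 500 + 100z
Carry z at full precision (z = -22.2 / 7.0) into the conversion:
SAT-scale = 500 + 100 * (-22.2 / 7.0) = 500 + -2220 / 7.0
SAT-scale = 500 + -317.1429
SAT-scale = 182.8571

182.8571


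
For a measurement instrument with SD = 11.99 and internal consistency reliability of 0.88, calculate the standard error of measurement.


SEM = SD * sqrt(1 - rxx)
SEM = 11.99 * sqrt(1 - 0.88)
SEM = 11.99 * sqrt(0.12) = 11.99 * 0.34641
SEM = 4.1535

4.1535


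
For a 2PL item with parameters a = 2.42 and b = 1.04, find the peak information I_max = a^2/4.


For 2PL, max info at theta = b = 1.04
I_max = a^2 / 4 = 2.42^2 / 4
= 5.8564 / 4
I_max = 1.4641

1.4641


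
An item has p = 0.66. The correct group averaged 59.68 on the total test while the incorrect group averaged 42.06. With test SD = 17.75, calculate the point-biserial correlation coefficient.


q = 1 - p = 0.34
rpb = ((M1 - M0) / SD) * sqrt(p * q)
rpb = ((59.68 - 42.06) / 17.75) * sqrt(0.66 * 0.34)
rpb = 0.4702

0.4702


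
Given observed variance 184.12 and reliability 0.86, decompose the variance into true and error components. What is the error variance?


var_true = rxx * var_obs = 0.86 * 184.12 = 158.3432
var_error = var_obs - var_true
var_error = 184.12 - 158.3432
var_error = 25.7768

25.7768


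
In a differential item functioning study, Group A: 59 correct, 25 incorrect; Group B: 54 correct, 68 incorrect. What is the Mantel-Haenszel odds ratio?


Odds_A = 59/25 = 2.36
Odds_B = 54/68 = 0.7941
OR = Odds_A / Odds_B = 2.36 / 0.7941
Exactly, OR = (59 * 68) / (25 * 54) = 4012 / 1350
OR = 2.9719

2.9719


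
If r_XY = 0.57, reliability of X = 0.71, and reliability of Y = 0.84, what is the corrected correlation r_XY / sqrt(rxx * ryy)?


r_corrected = rxy / sqrt(rxx * ryy)
= 0.57 / sqrt(0.71 * 0.84)
= 0.57 / sqrt(0.5964)
= 0.57 / 0.772269
r_corrected = 0.7381

0.7381


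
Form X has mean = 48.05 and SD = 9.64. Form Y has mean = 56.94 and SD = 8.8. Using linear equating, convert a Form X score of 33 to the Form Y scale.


slope = SD_Y / SD_X = 8.8 / 9.64 ~ 0.9129
intercept = mean_Y - slope * mean_X = 56.94 - (8.8 / 9.64) * 48.05 ~ 13.0769
Y = slope * X + intercept. To avoid rounding drift from the rounded slope/intercept, evaluate the equivalent form Y = mean_Y + SD_Y * (X - mean_X) / SD_X at full precision:
Y = 56.94 + 8.8 * (33 - 48.05) / 9.64
Y = 56.94 - 8.8 * 15.05 / 9.64
Y = 56.94 - 132.44 / 9.64
Y = 56.94 - 13.7386
Y = 43.2014

43.2014


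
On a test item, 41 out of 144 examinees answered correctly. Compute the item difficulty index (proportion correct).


Item difficulty p = number correct / total examinees
p = 41 / 144
p = 0.2847

0.2847


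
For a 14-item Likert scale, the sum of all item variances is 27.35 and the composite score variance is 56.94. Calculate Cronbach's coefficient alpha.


alpha = (k/(k-1)) * (1 - sum(si^2)/s_total^2)
= (14/13) * (1 - 27.35/56.94)
alpha = 0.5596

0.5596


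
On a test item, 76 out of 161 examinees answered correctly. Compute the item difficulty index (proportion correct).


Item difficulty p = number correct / total examinees
p = 76 / 161
p = 0.472

0.472


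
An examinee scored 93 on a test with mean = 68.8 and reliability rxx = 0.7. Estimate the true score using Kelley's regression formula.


T_est = rxx * X + (1 - rxx) * mean
T_est = 0.7 * 93 + 0.3 * 68.8
T_est = 65.1 + 20.64
T_est = 85.74

85.74


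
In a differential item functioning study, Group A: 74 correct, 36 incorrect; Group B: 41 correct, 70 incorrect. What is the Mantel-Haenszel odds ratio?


Odds_A = 74/36 = 2.0556
Odds_B = 41/70 = 0.5857
OR = Odds_A / Odds_B = 2.0556 / 0.5857
Exactly, OR = (74 * 70) / (36 * 41) = 5180 / 1476
OR = 3.5095

3.5095


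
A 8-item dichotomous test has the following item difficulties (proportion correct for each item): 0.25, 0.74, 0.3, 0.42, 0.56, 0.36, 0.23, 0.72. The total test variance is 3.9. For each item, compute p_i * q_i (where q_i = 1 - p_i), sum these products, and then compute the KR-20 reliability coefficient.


For each item, compute p_i * q_i:
  Item 1: 0.25 * 0.75 = 0.1875
  Item 2: 0.74 * 0.26 = 0.1924
  Item 3: 0.3 * 0.7 = 0.21
  Item 4: 0.42 * 0.58 = 0.2436
  Item 5: 0.56 * 0.44 = 0.2464
  Item 6: 0.36 * 0.64 = 0.2304
  Item 7: 0.23 * 0.77 = 0.1771
  Item 8: 0.72 * 0.28 = 0.2016
Sum(p_i * q_i) = 0.1875 + 0.1924 + 0.21 + 0.2436 + 0.2464 + 0.2304 + 0.1771 + 0.2016 = 1.689
KR-20 = (k/(k-1)) * (1 - Sum(p_i*q_i) / Var_total)
= (8/7) * (1 - 1.689/3.9)
= 1.1429 * 0.5669
KR-20 = 0.6479

0.6479


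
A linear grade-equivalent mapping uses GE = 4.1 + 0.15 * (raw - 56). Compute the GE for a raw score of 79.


raw - median = 79 - 56 = 23
slope * diff = 0.15 * 23 = 3.45
GE = 4.1 + 3.45
GE = 7.55

7.55


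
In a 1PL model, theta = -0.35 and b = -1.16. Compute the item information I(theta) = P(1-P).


P = 1/(1+exp(-(-0.35--1.16))) = 0.6921
I = P*(1-P) = 0.6921 * 0.3079
I = 0.2131

0.2131


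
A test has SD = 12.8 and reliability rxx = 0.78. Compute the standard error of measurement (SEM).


SEM = SD * sqrt(1 - rxx)
SEM = 12.8 * sqrt(1 - 0.78)
SEM = 12.8 * sqrt(0.22) = 12.8 * 0.469042
SEM = 6.0037

6.0037


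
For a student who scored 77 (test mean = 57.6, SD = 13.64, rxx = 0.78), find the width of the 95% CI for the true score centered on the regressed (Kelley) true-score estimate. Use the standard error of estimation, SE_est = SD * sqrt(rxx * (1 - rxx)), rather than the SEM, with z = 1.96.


True score estimate = 0.78*77 + 0.22*57.6 = 72.732
SE_est = SD * sqrt(rxx * (1 - rxx)) = 13.64 * sqrt(0.78 * 0.22) = 13.64 * sqrt(0.1716) = 5.65032
CI = T_est +/- z * SE_est, so width = 2 * z * SE_est = 2 * 1.96 * 5.65032
Width = 22.1493

22.1493


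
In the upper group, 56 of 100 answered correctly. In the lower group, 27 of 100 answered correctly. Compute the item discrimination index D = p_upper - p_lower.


p_upper = 56/100 = 0.56
p_lower = 27/100 = 0.27
D = 0.56 - 0.27 = 0.29

0.29


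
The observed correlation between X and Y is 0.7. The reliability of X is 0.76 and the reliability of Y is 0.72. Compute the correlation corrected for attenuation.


r_corrected = rxy / sqrt(rxx * ryy)
= 0.7 / sqrt(0.76 * 0.72)
= 0.7 / sqrt(0.5472)
= 0.7 / 0.73973
r_corrected = 0.9463

0.9463


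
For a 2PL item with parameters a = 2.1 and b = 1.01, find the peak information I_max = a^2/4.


For 2PL, max info at theta = b = 1.01
I_max = a^2 / 4 = 2.1^2 / 4
= 4.41 / 4
I_max = 1.1025

1.1025


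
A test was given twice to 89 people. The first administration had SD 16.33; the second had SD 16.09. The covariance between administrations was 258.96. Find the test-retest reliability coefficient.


r = cov(X,Y) / (SD_X * SD_Y)
r = 258.96 / (16.33 * 16.09)
r = 258.96 / 262.7497
r = 0.9856

0.9856


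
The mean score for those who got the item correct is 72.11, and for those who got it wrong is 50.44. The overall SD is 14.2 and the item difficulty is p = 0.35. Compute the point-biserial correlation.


q = 1 - p = 0.65
rpb = ((M1 - M0) / SD) * sqrt(p * q)
rpb = ((72.11 - 50.44) / 14.2) * sqrt(0.35 * 0.65)
rpb = 0.7279

0.7279


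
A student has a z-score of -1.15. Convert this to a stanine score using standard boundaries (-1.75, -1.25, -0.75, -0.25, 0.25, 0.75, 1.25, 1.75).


Stanine boundaries: [-1.75, -1.25, -0.75, -0.25, 0.25, 0.75, 1.25, 1.75]
z = -1.15
Check each boundary:
  z >= -1.75 -> could be stanine 2
  z >= -1.25 -> could be stanine 3
  z < -0.75
  z < -0.25
  z < 0.25
  z < 0.75
  z < 1.25
  z < 1.75
Highest qualifying boundary gives stanine = 3

3


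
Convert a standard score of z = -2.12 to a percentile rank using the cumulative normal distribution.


CDF(z) = 0.5 * (1 + erf(z/sqrt(2)))
erf(-1.4991) = -0.966
CDF = 0.017
Percentile rank = 0.017 * 100 = 1.7

1.7


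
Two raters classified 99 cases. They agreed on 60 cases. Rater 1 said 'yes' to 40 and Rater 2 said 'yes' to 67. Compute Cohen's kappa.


P_o = 60/99 = 0.606061
P_e = (40*67 + 59*32) / 9801 = 0.466075
kappa = (P_o - P_e) / (1 - P_e)
kappa = (0.606061 - 0.466075) / (1 - 0.466075)
kappa = 0.2622

0.2622


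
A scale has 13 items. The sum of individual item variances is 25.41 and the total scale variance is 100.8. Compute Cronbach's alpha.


alpha = (k/(k-1)) * (1 - sum(si^2)/s_total^2)
= (13/12) * (1 - 25.41/100.8)
alpha = 0.8102

0.8102


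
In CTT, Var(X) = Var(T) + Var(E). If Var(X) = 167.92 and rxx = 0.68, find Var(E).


var_true = rxx * var_obs = 0.68 * 167.92 = 114.1856
var_error = var_obs - var_true
var_error = 167.92 - 114.1856
var_error = 53.7344

53.7344


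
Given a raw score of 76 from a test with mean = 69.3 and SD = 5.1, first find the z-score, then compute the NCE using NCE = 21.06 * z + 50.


z = (X - mean) / SD = (76 - 69.3) / 5.1
z = 6.7 / 5.1
z = 1.3137
NCE = NCE = 21.06z + 50
Carry z at full precision (z = 6.7 / 5.1) into the conversion:
NCE = 21.06 * (6.7 / 5.1) + 50 = 141.102 / 5.1 + 50
NCE = 27.6671 + 50
NCE = 77.6671

77.6671


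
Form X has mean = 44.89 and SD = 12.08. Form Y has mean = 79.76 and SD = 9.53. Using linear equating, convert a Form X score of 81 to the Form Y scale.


slope = SD_Y / SD_X = 9.53 / 12.08 ~ 0.7889
intercept = mean_Y - slope * mean_X = 79.76 - (9.53 / 12.08) * 44.89 ~ 44.346
Y = slope * X + intercept. To avoid rounding drift from the rounded slope/intercept, evaluate the equivalent form Y = mean_Y + SD_Y * (X - mean_X) / SD_X at full precision:
Y = 79.76 + 9.53 * (81 - 44.89) / 12.08
Y = 79.76 + 9.53 * 36.11 / 12.08
Y = 79.76 + 344.1283 / 12.08
Y = 79.76 + 28.4874
Y = 108.2474

108.2474


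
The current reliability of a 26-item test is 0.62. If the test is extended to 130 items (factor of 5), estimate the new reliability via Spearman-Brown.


r_new = (n * rxx) / (1 + (n-1) * rxx)
r_new = (5 * 0.62) / (1 + 4 * 0.62)
r_new = 3.1 / 3.48
r_new = 0.8908

0.8908


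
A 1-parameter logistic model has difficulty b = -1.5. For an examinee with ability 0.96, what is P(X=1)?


theta - b = 0.96 - -1.5 = 2.46
exp(-(theta - b)) = exp(-2.46) = 0.0854
P = 1 / (1 + 0.0854)
P = 0.9213

0.9213


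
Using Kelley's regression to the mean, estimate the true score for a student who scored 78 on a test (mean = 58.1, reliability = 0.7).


T_est = rxx * X + (1 - rxx) * mean
T_est = 0.7 * 78 + 0.3 * 58.1
T_est = 54.6 + 17.43
T_est = 72.03

72.03


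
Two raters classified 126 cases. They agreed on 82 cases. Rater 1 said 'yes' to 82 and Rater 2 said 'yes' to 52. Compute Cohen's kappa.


P_o = 82/126 = 0.650794
P_e = (82*52 + 44*74) / 15876 = 0.473671
kappa = (P_o - P_e) / (1 - P_e)
kappa = (0.650794 - 0.473671) / (1 - 0.473671)
kappa = 0.3365

0.3365


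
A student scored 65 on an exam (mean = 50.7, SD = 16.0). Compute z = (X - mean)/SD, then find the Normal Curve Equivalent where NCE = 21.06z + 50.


z = (X - mean) / SD = (65 - 50.7) / 16.0
z = 14.3 / 16.0
z = 0.8938
NCE = NCE = 21.06z + 50
Carry z at full precision (z = 14.3 / 16.0) into the conversion:
NCE = 21.06 * (14.3 / 16.0) + 50 = 301.158 / 16.0 + 50
NCE = 18.8224 + 50
NCE = 68.8224

68.8224


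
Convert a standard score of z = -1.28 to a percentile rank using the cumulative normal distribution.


CDF(z) = 0.5 * (1 + erf(z/sqrt(2)))
erf(-0.9051) = -0.7995
CDF = 0.1003
Percentile rank = 0.1003 * 100 = 10.03

10.03


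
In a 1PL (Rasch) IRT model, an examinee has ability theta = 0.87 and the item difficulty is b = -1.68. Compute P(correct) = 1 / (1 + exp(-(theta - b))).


theta - b = 0.87 - -1.68 = 2.55
exp(-(theta - b)) = exp(-2.55) = 0.0781
P = 1 / (1 + 0.0781)
P = 0.9276

0.9276


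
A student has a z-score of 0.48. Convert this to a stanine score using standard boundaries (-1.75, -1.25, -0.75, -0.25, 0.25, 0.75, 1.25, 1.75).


Stanine boundaries: [-1.75, -1.25, -0.75, -0.25, 0.25, 0.75, 1.25, 1.75]
z = 0.48
Check each boundary:
  z >= -1.75 -> could be stanine 2
  z >= -1.25 -> could be stanine 3
  z >= -0.75 -> could be stanine 4
  z >= -0.25 -> could be stanine 5
  z >= 0.25 -> could be stanine 6
  z < 0.75
  z < 1.25
  z < 1.75
Highest qualifying boundary gives stanine = 6

6


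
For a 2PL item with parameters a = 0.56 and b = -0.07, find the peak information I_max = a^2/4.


For 2PL, max info at theta = b = -0.07
I_max = a^2 / 4 = 0.56^2 / 4
= 0.3136 / 4
I_max = 0.0784

0.0784


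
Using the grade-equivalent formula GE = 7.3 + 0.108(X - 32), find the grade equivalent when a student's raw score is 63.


raw - median = 63 - 32 = 31
slope * diff = 0.108 * 31 = 3.348
GE = 7.3 + 3.348
GE = 10.648

10.648


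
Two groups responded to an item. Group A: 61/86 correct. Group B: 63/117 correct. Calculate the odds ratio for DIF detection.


Odds_A = 61/25 = 2.44
Odds_B = 63/54 = 1.1667
OR = Odds_A / Odds_B = 2.44 / 1.1667
Exactly, OR = (61 * 54) / (25 * 63) = 3294 / 1575
OR = 2.0914

2.0914


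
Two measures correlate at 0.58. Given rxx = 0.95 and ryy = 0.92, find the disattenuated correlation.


r_corrected = rxy / sqrt(rxx * ryy)
= 0.58 / sqrt(0.95 * 0.92)
= 0.58 / sqrt(0.874)
= 0.58 / 0.93488
r_corrected = 0.6204

0.6204


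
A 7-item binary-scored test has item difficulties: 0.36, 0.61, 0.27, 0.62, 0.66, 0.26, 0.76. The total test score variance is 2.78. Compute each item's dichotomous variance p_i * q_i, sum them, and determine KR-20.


For each item, compute p_i * q_i:
  Item 1: 0.36 * 0.64 = 0.2304
  Item 2: 0.61 * 0.39 = 0.2379
  Item 3: 0.27 * 0.73 = 0.1971
  Item 4: 0.62 * 0.38 = 0.2356
  Item 5: 0.66 * 0.34 = 0.2244
  Item 6: 0.26 * 0.74 = 0.1924
  Item 7: 0.76 * 0.24 = 0.1824
Sum(p_i * q_i) = 0.2304 + 0.2379 + 0.1971 + 0.2356 + 0.2244 + 0.1924 + 0.1824 = 1.5002
KR-20 = (k/(k-1)) * (1 - Sum(p_i*q_i) / Var_total)
= (7/6) * (1 - 1.5002/2.78)
= 1.1667 * 0.4604
KR-20 = 0.5371

0.5371


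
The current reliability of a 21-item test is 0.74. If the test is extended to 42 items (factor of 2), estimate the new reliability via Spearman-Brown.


r_new = (n * rxx) / (1 + (n-1) * rxx)
r_new = (2 * 0.74) / (1 + 1 * 0.74)
r_new = 1.48 / 1.74
r_new = 0.8506

0.8506


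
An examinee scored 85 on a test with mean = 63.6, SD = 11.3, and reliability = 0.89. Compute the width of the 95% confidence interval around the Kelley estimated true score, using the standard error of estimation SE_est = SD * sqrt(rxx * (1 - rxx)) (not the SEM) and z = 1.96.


True score estimate = 0.89*85 + 0.11*63.6 = 82.646
SE_est = SD * sqrt(rxx * (1 - rxx)) = 11.3 * sqrt(0.89 * 0.11) = 11.3 * sqrt(0.0979) = 3.535654
CI = T_est +/- z * SE_est, so width = 2 * z * SE_est = 2 * 1.96 * 3.535654
Width = 13.8598

13.8598


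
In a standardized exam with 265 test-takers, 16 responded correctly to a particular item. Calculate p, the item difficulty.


Item difficulty p = number correct / total examinees
p = 16 / 265
p = 0.0604

0.0604


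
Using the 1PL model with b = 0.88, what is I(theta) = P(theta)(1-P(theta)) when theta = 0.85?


P = 1/(1+exp(-(0.85-0.88))) = 0.4925
I = P*(1-P) = 0.4925 * 0.5075
I = 0.2499

0.2499


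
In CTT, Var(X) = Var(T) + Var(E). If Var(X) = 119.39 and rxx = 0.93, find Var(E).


var_true = rxx * var_obs = 0.93 * 119.39 = 111.0327
var_error = var_obs - var_true
var_error = 119.39 - 111.0327
var_error = 8.3573

8.3573


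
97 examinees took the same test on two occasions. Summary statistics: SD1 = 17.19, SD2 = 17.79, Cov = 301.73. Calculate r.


r = cov(X,Y) / (SD_X * SD_Y)
r = 301.73 / (17.19 * 17.79)
r = 301.73 / 305.8101
r = 0.9867

0.9867


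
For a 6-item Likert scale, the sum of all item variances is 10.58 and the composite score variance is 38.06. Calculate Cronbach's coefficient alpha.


alpha = (k/(k-1)) * (1 - sum(si^2)/s_total^2)
= (6/5) * (1 - 10.58/38.06)
alpha = 0.8664

0.8664


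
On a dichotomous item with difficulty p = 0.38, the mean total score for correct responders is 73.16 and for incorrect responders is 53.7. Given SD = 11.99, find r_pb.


q = 1 - p = 0.62
rpb = ((M1 - M0) / SD) * sqrt(p * q)
rpb = ((73.16 - 53.7) / 11.99) * sqrt(0.38 * 0.62)
rpb = 0.7878

0.7878


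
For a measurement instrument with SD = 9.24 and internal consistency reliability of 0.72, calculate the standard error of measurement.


SEM = SD * sqrt(1 - rxx)
SEM = 9.24 * sqrt(1 - 0.72)
SEM = 9.24 * sqrt(0.28) = 9.24 * 0.52915
SEM = 4.8893

4.8893


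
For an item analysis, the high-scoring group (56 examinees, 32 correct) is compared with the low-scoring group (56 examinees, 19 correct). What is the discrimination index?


p_upper = 32/56 = 0.5714
p_lower = 19/56 = 0.3393
D = 0.5714 - 0.3393 = 0.2321

0.2321


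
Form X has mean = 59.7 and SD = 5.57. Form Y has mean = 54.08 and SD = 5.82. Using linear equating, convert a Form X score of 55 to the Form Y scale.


slope = SD_Y / SD_X = 5.82 / 5.57 ~ 1.0449
intercept = mean_Y - slope * mean_X = 54.08 - (5.82 / 5.57) * 59.7 ~ -8.2995
Y = slope * X + intercept. To avoid rounding drift from the rounded slope/intercept, evaluate the equivalent form Y = mean_Y + SD_Y * (X - mean_X) / SD_X at full precision:
Y = 54.08 + 5.82 * (55 - 59.7) / 5.57
Y = 54.08 - 5.82 * 4.7 / 5.57
Y = 54.08 - 27.354 / 5.57
Y = 54.08 - 4.911
Y = 49.169

49.169


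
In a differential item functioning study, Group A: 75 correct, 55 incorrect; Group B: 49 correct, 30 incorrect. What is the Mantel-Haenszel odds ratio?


Odds_A = 75/55 = 1.3636
Odds_B = 49/30 = 1.6333
OR = Odds_A / Odds_B = 1.3636 / 1.6333
Exactly, OR = (75 * 30) / (55 * 49) = 2250 / 2695
OR = 0.8349

0.8349


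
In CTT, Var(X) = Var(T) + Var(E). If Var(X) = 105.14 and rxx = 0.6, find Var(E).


var_true = rxx * var_obs = 0.6 * 105.14 = 63.084
var_error = var_obs - var_true
var_error = 105.14 - 63.084
var_error = 42.056

42.056


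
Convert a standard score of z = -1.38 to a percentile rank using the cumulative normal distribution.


CDF(z) = 0.5 * (1 + erf(z/sqrt(2)))
erf(-0.9758) = -0.8324
CDF = 0.0838
Percentile rank = 0.0838 * 100 = 8.38

8.38


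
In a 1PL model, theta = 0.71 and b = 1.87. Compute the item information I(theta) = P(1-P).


P = 1/(1+exp(-(0.71-1.87))) = 0.2387
I = P*(1-P) = 0.2387 * 0.7613
I = 0.1817

0.1817


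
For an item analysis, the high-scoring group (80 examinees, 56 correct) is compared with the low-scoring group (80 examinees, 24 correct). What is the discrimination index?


p_upper = 56/80 = 0.7
p_lower = 24/80 = 0.3
D = 0.7 - 0.3 = 0.4

0.4


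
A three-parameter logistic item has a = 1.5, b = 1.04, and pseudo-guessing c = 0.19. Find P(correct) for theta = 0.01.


logit = 1.5*(0.01 - 1.04) = -1.545
P* = 1/(1 + exp(--1.545)) = 0.1758
P = 0.19 + (1 - 0.19) * 0.1758
P = 0.3324

0.3324


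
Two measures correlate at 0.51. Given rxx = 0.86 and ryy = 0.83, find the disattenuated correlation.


r_corrected = rxy / sqrt(rxx * ryy)
= 0.51 / sqrt(0.86 * 0.83)
= 0.51 / sqrt(0.7138)
= 0.51 / 0.844867
r_corrected = 0.6036

0.6036


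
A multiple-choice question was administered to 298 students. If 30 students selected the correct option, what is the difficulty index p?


Item difficulty p = number correct / total examinees
p = 30 / 298
p = 0.1007

0.1007


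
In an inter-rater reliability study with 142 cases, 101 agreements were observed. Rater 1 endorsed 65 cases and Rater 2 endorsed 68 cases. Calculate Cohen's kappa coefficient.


P_o = 101/142 = 0.711268
P_e = (65*68 + 77*74) / 20164 = 0.501785
kappa = (P_o - P_e) / (1 - P_e)
kappa = (0.711268 - 0.501785) / (1 - 0.501785)
kappa = 0.4205

0.4205


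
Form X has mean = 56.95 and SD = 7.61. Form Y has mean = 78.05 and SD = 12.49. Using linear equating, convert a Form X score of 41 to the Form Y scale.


slope = SD_Y / SD_X = 12.49 / 7.61 ~ 1.6413
intercept = mean_Y - slope * mean_X = 78.05 - (12.49 / 7.61) * 56.95 ~ -15.4198
Y = slope * X + intercept. To avoid rounding drift from the rounded slope/intercept, evaluate the equivalent form Y = mean_Y + SD_Y * (X - mean_X) / SD_X at full precision:
Y = 78.05 + 12.49 * (41 - 56.95) / 7.61
Y = 78.05 - 12.49 * 15.95 / 7.61
Y = 78.05 - 199.2155 / 7.61
Y = 78.05 - 26.1781
Y = 51.8719

51.8719


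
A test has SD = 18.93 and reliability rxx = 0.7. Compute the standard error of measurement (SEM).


SEM = SD * sqrt(1 - rxx)
SEM = 18.93 * sqrt(1 - 0.7)
SEM = 18.93 * sqrt(0.3) = 18.93 * 0.547723
SEM = 10.3684

10.3684


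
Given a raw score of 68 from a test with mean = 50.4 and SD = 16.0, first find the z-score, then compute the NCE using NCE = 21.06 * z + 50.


z = (X - mean) / SD = (68 - 50.4) / 16.0
z = 17.6 / 16.0
z = 1.1
NCE = NCE = 21.06z + 50
Carry z at full precision (z = 17.6 / 16.0) into the conversion:
NCE = 21.06 * (17.6 / 16.0) + 50 = 370.656 / 16.0 + 50
NCE = 23.166 + 50
NCE = 73.166

73.166


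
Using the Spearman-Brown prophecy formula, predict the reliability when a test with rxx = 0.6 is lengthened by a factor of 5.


r_new = (n * rxx) / (1 + (n-1) * rxx)
r_new = (5 * 0.6) / (1 + 4 * 0.6)
r_new = 3.0 / 3.4
r_new = 0.8824

0.8824


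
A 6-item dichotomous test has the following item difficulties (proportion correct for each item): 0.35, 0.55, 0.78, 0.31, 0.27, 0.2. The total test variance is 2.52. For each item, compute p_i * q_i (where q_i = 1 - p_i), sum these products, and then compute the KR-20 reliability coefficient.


For each item, compute p_i * q_i:
  Item 1: 0.35 * 0.65 = 0.2275
  Item 2: 0.55 * 0.45 = 0.2475
  Item 3: 0.78 * 0.22 = 0.1716
  Item 4: 0.31 * 0.69 = 0.2139
  Item 5: 0.27 * 0.73 = 0.1971
  Item 6: 0.2 * 0.8 = 0.16
Sum(p_i * q_i) = 0.2275 + 0.2475 + 0.1716 + 0.2139 + 0.1971 + 0.16 = 1.2176
KR-20 = (k/(k-1)) * (1 - Sum(p_i*q_i) / Var_total)
= (6/5) * (1 - 1.2176/2.52)
= 1.2 * 0.5168
KR-20 = 0.6202

0.6202


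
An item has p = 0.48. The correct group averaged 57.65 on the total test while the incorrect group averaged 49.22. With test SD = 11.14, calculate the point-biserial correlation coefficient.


q = 1 - p = 0.52
rpb = ((M1 - M0) / SD) * sqrt(p * q)
rpb = ((57.65 - 49.22) / 11.14) * sqrt(0.48 * 0.52)
rpb = 0.3781

0.3781


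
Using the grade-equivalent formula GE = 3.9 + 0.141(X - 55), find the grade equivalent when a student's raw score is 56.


raw - median = 56 - 55 = 1
slope * diff = 0.141 * 1 = 0.141
GE = 3.9 + 0.141
GE = 4.041

4.041


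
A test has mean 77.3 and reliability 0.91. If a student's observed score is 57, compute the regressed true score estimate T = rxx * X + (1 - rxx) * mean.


T_est = rxx * X + (1 - rxx) * mean
T_est = 0.91 * 57 + 0.09 * 77.3
T_est = 51.87 + 6.957
T_est = 58.827

58.827


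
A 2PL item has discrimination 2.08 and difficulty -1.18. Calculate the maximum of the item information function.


For 2PL, max info at theta = b = -1.18
I_max = a^2 / 4 = 2.08^2 / 4
= 4.3264 / 4
I_max = 1.0816

1.0816


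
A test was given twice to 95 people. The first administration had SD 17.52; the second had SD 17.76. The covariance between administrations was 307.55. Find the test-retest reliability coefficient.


r = cov(X,Y) / (SD_X * SD_Y)
r = 307.55 / (17.52 * 17.76)
r = 307.55 / 311.1552
r = 0.9884

0.9884


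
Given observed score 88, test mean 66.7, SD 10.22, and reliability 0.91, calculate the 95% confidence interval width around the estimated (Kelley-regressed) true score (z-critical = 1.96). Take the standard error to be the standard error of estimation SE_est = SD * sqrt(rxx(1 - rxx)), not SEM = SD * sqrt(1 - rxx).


True score estimate = 0.91*88 + 0.09*66.7 = 86.083
SE_est = SD * sqrt(rxx * (1 - rxx)) = 10.22 * sqrt(0.91 * 0.09) = 10.22 * sqrt(0.0819) = 2.924778
CI = T_est +/- z * SE_est, so width = 2 * z * SE_est = 2 * 1.96 * 2.924778
Width = 11.4651

11.4651


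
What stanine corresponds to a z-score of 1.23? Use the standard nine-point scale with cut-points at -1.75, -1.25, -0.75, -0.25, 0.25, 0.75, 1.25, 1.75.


Stanine boundaries: [-1.75, -1.25, -0.75, -0.25, 0.25, 0.75, 1.25, 1.75]
z = 1.23
Check each boundary:
  z >= -1.75 -> could be stanine 2
  z >= -1.25 -> could be stanine 3
  z >= -0.75 -> could be stanine 4
  z >= -0.25 -> could be stanine 5
  z >= 0.25 -> could be stanine 6
  z >= 0.75 -> could be stanine 7
  z < 1.25
  z < 1.75
Highest qualifying boundary gives stanine = 7

7


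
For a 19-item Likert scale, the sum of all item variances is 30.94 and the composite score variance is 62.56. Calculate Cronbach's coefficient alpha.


alpha = (k/(k-1)) * (1 - sum(si^2)/s_total^2)
= (19/18) * (1 - 30.94/62.56)
alpha = 0.5335

0.5335


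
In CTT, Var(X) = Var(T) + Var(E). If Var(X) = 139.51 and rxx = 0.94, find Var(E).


var_true = rxx * var_obs = 0.94 * 139.51 = 131.1394
var_error = var_obs - var_true
var_error = 139.51 - 131.1394
var_error = 8.3706

8.3706


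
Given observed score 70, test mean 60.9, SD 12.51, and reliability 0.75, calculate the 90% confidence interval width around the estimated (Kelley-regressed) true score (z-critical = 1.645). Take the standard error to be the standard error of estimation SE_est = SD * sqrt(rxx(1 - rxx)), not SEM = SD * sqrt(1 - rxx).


True score estimate = 0.75*70 + 0.25*60.9 = 67.725
SE_est = SD * sqrt(rxx * (1 - rxx)) = 12.51 * sqrt(0.75 * 0.25) = 12.51 * sqrt(0.1875) = 5.416989
CI = T_est +/- z * SE_est, so width = 2 * z * SE_est = 2 * 1.645 * 5.416989
Width = 17.8219

17.8219


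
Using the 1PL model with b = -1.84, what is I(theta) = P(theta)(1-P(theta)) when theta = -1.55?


P = 1/(1+exp(-(-1.55--1.84))) = 0.572
I = P*(1-P) = 0.572 * 0.428
I = 0.2448

0.2448


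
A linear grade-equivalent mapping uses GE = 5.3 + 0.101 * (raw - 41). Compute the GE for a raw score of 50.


raw - median = 50 - 41 = 9
slope * diff = 0.101 * 9 = 0.909
GE = 5.3 + 0.909
GE = 6.209

6.209


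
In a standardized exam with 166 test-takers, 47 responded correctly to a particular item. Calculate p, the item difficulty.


Item difficulty p = number correct / total examinees
p = 47 / 166
p = 0.2831

0.2831


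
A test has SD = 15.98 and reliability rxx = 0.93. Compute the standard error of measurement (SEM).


SEM = SD * sqrt(1 - rxx)
SEM = 15.98 * sqrt(1 - 0.93)
SEM = 15.98 * sqrt(0.07) = 15.98 * 0.264575
SEM = 4.2279

4.2279


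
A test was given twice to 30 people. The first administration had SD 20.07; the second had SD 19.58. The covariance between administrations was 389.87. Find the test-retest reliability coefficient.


r = cov(X,Y) / (SD_X * SD_Y)
r = 389.87 / (20.07 * 19.58)
r = 389.87 / 392.9706
r = 0.9921

0.9921


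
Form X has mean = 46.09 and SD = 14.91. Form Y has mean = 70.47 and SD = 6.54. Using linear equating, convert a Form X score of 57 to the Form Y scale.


slope = SD_Y / SD_X = 6.54 / 14.91 ~ 0.4386
intercept = mean_Y - slope * mean_X = 70.47 - (6.54 / 14.91) * 46.09 ~ 50.2535
Y = slope * X + intercept. To avoid rounding drift from the rounded slope/intercept, evaluate the equivalent form Y = mean_Y + SD_Y * (X - mean_X) / SD_X at full precision:
Y = 70.47 + 6.54 * (57 - 46.09) / 14.91
Y = 70.47 + 6.54 * 10.91 / 14.91
Y = 70.47 + 71.3514 / 14.91
Y = 70.47 + 4.7855
Y = 75.2555

75.2555


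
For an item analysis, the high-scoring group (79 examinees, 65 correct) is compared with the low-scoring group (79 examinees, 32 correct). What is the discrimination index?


p_upper = 65/79 = 0.8228
p_lower = 32/79 = 0.4051
D = 0.8228 - 0.4051 = 0.4177

0.4177


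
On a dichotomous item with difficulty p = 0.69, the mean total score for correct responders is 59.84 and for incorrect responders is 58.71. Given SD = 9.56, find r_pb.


q = 1 - p = 0.31
rpb = ((M1 - M0) / SD) * sqrt(p * q)
rpb = ((59.84 - 58.71) / 9.56) * sqrt(0.69 * 0.31)
rpb = 0.0547

0.0547


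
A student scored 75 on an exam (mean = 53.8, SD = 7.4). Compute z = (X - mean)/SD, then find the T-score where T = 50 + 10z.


z = (X - mean) / SD = (75 - 53.8) / 7.4
z = 21.2 / 7.4
z = 2.8649
T-score = T = 50 + 10z
Carry z at full precision (z = 21.2 / 7.4) into the conversion:
T-score = 50 + 10 * (21.2 / 7.4) = 50 + 212 / 7.4
T-score = 50 + 28.6486
T-score = 78.6486

78.6486


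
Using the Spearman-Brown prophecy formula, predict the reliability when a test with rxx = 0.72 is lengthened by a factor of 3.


r_new = (n * rxx) / (1 + (n-1) * rxx)
r_new = (3 * 0.72) / (1 + 2 * 0.72)
r_new = 2.16 / 2.44
r_new = 0.8852

0.8852


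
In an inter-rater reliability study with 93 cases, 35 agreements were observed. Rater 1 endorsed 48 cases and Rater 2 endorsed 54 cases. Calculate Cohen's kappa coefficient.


P_o = 35/93 = 0.376344
P_e = (48*54 + 45*39) / 8649 = 0.502601
kappa = (P_o - P_e) / (1 - P_e)
kappa = (0.376344 - 0.502601) / (1 - 0.502601)
kappa = -0.2538

-0.2538


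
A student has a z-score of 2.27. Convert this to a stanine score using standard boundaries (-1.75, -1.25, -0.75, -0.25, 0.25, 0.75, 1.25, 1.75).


Stanine boundaries: [-1.75, -1.25, -0.75, -0.25, 0.25, 0.75, 1.25, 1.75]
z = 2.27
Check each boundary:
  z >= -1.75 -> could be stanine 2
  z >= -1.25 -> could be stanine 3
  z >= -0.75 -> could be stanine 4
  z >= -0.25 -> could be stanine 5
  z >= 0.25 -> could be stanine 6
  z >= 0.75 -> could be stanine 7
  z >= 1.25 -> could be stanine 8
  z >= 1.75 -> could be stanine 9
Highest qualifying boundary gives stanine = 9

9


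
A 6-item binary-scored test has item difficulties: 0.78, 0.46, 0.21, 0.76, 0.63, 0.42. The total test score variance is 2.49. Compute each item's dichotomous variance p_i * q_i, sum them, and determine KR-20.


For each item, compute p_i * q_i:
  Item 1: 0.78 * 0.22 = 0.1716
  Item 2: 0.46 * 0.54 = 0.2484
  Item 3: 0.21 * 0.79 = 0.1659
  Item 4: 0.76 * 0.24 = 0.1824
  Item 5: 0.63 * 0.37 = 0.2331
  Item 6: 0.42 * 0.58 = 0.2436
Sum(p_i * q_i) = 0.1716 + 0.2484 + 0.1659 + 0.1824 + 0.2331 + 0.2436 = 1.245
KR-20 = (k/(k-1)) * (1 - Sum(p_i*q_i) / Var_total)
= (6/5) * (1 - 1.245/2.49)
= 1.2 * 0.5
KR-20 = 0.6

0.6


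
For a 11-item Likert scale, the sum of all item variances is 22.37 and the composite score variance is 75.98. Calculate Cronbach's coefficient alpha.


alpha = (k/(k-1)) * (1 - sum(si^2)/s_total^2)
= (11/10) * (1 - 22.37/75.98)
alpha = 0.7761

0.7761


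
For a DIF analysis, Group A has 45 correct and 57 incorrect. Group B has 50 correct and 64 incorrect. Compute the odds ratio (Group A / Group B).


Odds_A = 45/57 = 0.7895
Odds_B = 50/64 = 0.7812
OR = Odds_A / Odds_B = 0.7895 / 0.7812
Exactly, OR = (45 * 64) / (57 * 50) = 2880 / 2850
OR = 1.0105

1.0105


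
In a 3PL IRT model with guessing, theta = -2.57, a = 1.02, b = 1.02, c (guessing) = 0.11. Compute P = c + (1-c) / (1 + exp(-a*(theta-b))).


logit = 1.02*(-2.57 - 1.02) = -3.6618
P* = 1/(1 + exp(--3.6618)) = 0.025
P = 0.11 + (1 - 0.11) * 0.025
P = 0.1323

0.1323


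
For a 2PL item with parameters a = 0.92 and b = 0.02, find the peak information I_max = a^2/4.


For 2PL, max info at theta = b = 0.02
I_max = a^2 / 4 = 0.92^2 / 4
= 0.8464 / 4
I_max = 0.2116

0.2116


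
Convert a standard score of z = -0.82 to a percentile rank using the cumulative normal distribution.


CDF(z) = 0.5 * (1 + erf(z/sqrt(2)))
erf(-0.5798) = -0.5878
CDF = 0.2061
Percentile rank = 0.2061 * 100 = 20.61

20.61


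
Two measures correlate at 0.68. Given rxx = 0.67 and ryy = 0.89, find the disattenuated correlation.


r_corrected = rxy / sqrt(rxx * ryy)
= 0.68 / sqrt(0.67 * 0.89)
= 0.68 / sqrt(0.5963)
= 0.68 / 0.772205
r_corrected = 0.8806

0.8806


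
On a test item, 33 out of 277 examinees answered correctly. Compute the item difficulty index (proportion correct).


Item difficulty p = number correct / total examinees
p = 33 / 277
p = 0.1191

0.1191


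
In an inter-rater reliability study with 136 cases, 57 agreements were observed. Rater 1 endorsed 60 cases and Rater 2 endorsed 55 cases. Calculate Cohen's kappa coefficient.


P_o = 57/136 = 0.419118
P_e = (60*55 + 76*81) / 18496 = 0.511246
kappa = (P_o - P_e) / (1 - P_e)
kappa = (0.419118 - 0.511246) / (1 - 0.511246)
kappa = -0.1885

-0.1885


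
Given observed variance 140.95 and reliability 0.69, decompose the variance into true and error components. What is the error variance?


var_true = rxx * var_obs = 0.69 * 140.95 = 97.2555
var_error = var_obs - var_true
var_error = 140.95 - 97.2555
var_error = 43.6945

43.6945


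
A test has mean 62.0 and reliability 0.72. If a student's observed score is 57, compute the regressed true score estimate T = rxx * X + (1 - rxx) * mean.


T_est = rxx * X + (1 - rxx) * mean
T_est = 0.72 * 57 + 0.28 * 62.0
T_est = 41.04 + 17.36
T_est = 58.4

58.4


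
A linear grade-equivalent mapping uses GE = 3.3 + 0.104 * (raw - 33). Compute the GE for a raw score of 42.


raw - median = 42 - 33 = 9
slope * diff = 0.104 * 9 = 0.936
GE = 3.3 + 0.936
GE = 4.236

4.236


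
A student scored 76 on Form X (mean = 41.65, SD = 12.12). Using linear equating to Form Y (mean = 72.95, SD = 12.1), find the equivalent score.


slope = SD_Y / SD_X = 12.1 / 12.12 ~ 0.9983
intercept = mean_Y - slope * mean_X = 72.95 - (12.1 / 12.12) * 41.65 ~ 31.3687
Y = slope * X + intercept. To avoid rounding drift from the rounded slope/intercept, evaluate the equivalent form Y = mean_Y + SD_Y * (X - mean_X) / SD_X at full precision:
Y = 72.95 + 12.1 * (76 - 41.65) / 12.12
Y = 72.95 + 12.1 * 34.35 / 12.12
Y = 72.95 + 415.635 / 12.12
Y = 72.95 + 34.2933
Y = 107.2433

107.2433


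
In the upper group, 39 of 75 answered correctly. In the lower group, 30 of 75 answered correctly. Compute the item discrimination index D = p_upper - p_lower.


p_upper = 39/75 = 0.52
p_lower = 30/75 = 0.4
D = 0.52 - 0.4 = 0.12

0.12


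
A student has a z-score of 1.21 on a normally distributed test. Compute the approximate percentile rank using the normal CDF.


CDF(z) = 0.5 * (1 + erf(z/sqrt(2)))
erf(0.8556) = 0.7737
CDF = 0.8869
Percentile rank = 0.8869 * 100 = 88.69

88.69


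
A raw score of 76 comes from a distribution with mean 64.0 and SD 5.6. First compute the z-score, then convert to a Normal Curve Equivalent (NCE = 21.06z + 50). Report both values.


z = (X - mean) / SD = (76 - 64.0) / 5.6
z = 12.0 / 5.6
z = 2.1429
NCE = NCE = 21.06z + 50
Carry z at full precision (z = 12.0 / 5.6) into the conversion:
NCE = 21.06 * (12.0 / 5.6) + 50 = 252.72 / 5.6 + 50
NCE = 45.1286 + 50
NCE = 95.1286

95.1286


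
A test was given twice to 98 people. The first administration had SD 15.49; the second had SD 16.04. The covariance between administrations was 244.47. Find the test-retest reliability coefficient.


r = cov(X,Y) / (SD_X * SD_Y)
r = 244.47 / (15.49 * 16.04)
r = 244.47 / 248.4596
r = 0.9839

0.9839


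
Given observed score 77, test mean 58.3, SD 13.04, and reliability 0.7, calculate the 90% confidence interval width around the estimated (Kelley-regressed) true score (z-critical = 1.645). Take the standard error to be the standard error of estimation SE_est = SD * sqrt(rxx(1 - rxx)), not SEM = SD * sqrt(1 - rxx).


True score estimate = 0.7*77 + 0.3*58.3 = 71.39
SE_est = SD * sqrt(rxx * (1 - rxx)) = 13.04 * sqrt(0.7 * 0.3) = 13.04 * sqrt(0.21) = 5.975679
CI = T_est +/- z * SE_est, so width = 2 * z * SE_est = 2 * 1.645 * 5.975679
Width = 19.66

19.66


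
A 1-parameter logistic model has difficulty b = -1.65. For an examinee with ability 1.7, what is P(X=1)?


theta - b = 1.7 - -1.65 = 3.35
exp(-(theta - b)) = exp(-3.35) = 0.0351
P = 1 / (1 + 0.0351)
P = 0.9661

0.9661


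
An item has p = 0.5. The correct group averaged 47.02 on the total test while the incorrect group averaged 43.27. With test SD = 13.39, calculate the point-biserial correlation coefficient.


q = 1 - p = 0.5
rpb = ((M1 - M0) / SD) * sqrt(p * q)
rpb = ((47.02 - 43.27) / 13.39) * sqrt(0.5 * 0.5)
rpb = 0.14

0.14


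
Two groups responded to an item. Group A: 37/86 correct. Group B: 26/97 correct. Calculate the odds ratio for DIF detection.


Odds_A = 37/49 = 0.7551
Odds_B = 26/71 = 0.3662
OR = Odds_A / Odds_B = 0.7551 / 0.3662
Exactly, OR = (37 * 71) / (49 * 26) = 2627 / 1274
OR = 2.062

2.062


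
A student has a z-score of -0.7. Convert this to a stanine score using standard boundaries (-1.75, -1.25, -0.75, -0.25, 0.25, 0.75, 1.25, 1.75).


Stanine boundaries: [-1.75, -1.25, -0.75, -0.25, 0.25, 0.75, 1.25, 1.75]
z = -0.7
Check each boundary:
  z >= -1.75 -> could be stanine 2
  z >= -1.25 -> could be stanine 3
  z >= -0.75 -> could be stanine 4
  z < -0.25
  z < 0.25
  z < 0.75
  z < 1.25
  z < 1.75
Highest qualifying boundary gives stanine = 4

4


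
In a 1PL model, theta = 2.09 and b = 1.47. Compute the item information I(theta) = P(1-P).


P = 1/(1+exp(-(2.09-1.47))) = 0.6502
I = P*(1-P) = 0.6502 * 0.3498
I = 0.2274

0.2274


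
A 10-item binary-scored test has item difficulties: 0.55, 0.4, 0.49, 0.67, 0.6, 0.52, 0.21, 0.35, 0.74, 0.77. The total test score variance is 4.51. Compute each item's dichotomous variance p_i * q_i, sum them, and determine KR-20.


For each item, compute p_i * q_i:
  Item 1: 0.55 * 0.45 = 0.2475
  Item 2: 0.4 * 0.6 = 0.24
  Item 3: 0.49 * 0.51 = 0.2499
  Item 4: 0.67 * 0.33 = 0.2211
  Item 5: 0.6 * 0.4 = 0.24
  Item 6: 0.52 * 0.48 = 0.2496
  Item 7: 0.21 * 0.79 = 0.1659
  Item 8: 0.35 * 0.65 = 0.2275
  Item 9: 0.74 * 0.26 = 0.1924
  Item 10: 0.77 * 0.23 = 0.1771
Sum(p_i * q_i) = 0.2475 + 0.24 + 0.2499 + 0.2211 + 0.24 + 0.2496 + 0.1659 + 0.2275 + 0.1924 + 0.1771 = 2.211
KR-20 = (k/(k-1)) * (1 - Sum(p_i*q_i) / Var_total)
= (10/9) * (1 - 2.211/4.51)
= 1.1111 * 0.5098
KR-20 = 0.5664

0.5664


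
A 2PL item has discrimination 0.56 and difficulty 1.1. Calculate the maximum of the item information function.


For 2PL, max info at theta = b = 1.1
I_max = a^2 / 4 = 0.56^2 / 4
= 0.3136 / 4
I_max = 0.0784

0.0784


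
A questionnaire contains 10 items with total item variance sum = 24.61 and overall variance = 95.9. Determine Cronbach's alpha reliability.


alpha = (k/(k-1)) * (1 - sum(si^2)/s_total^2)
= (10/9) * (1 - 24.61/95.9)
alpha = 0.826

0.826


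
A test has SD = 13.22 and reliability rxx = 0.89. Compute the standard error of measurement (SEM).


SEM = SD * sqrt(1 - rxx)
SEM = 13.22 * sqrt(1 - 0.89)
SEM = 13.22 * sqrt(0.11) = 13.22 * 0.331662
SEM = 4.3846

4.3846


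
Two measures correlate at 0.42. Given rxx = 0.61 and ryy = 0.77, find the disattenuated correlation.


r_corrected = rxy / sqrt(rxx * ryy)
= 0.42 / sqrt(0.61 * 0.77)
= 0.42 / sqrt(0.4697)
= 0.42 / 0.685347
r_corrected = 0.6128

0.6128


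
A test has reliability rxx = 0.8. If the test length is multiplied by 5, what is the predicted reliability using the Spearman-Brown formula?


r_new = (n * rxx) / (1 + (n-1) * rxx)
r_new = (5 * 0.8) / (1 + 4 * 0.8)
r_new = 4.0 / 4.2
r_new = 0.9524

0.9524


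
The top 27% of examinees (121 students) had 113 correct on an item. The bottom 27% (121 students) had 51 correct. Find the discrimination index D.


p_upper = 113/121 = 0.9339
p_lower = 51/121 = 0.4215
D = 0.9339 - 0.4215 = 0.5124

0.5124


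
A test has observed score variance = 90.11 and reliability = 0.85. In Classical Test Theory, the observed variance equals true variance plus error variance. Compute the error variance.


var_true = rxx * var_obs = 0.85 * 90.11 = 76.5935
var_error = var_obs - var_true
var_error = 90.11 - 76.5935
var_error = 13.5165

13.5165


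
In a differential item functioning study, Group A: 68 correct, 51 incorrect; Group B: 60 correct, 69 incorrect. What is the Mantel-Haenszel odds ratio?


Odds_A = 68/51 = 1.3333
Odds_B = 60/69 = 0.8696
OR = Odds_A / Odds_B = 1.3333 / 0.8696
Exactly, OR = (68 * 69) / (51 * 60) = 4692 / 3060
OR = 1.5333

1.5333


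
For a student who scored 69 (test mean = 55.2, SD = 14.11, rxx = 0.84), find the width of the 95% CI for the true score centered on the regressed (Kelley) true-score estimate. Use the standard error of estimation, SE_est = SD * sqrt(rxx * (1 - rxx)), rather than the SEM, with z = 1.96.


True score estimate = 0.84*69 + 0.16*55.2 = 66.792
SE_est = SD * sqrt(rxx * (1 - rxx)) = 14.11 * sqrt(0.84 * 0.16) = 14.11 * sqrt(0.1344) = 5.172811
CI = T_est +/- z * SE_est, so width = 2 * z * SE_est = 2 * 1.96 * 5.172811
Width = 20.2774

20.2774
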